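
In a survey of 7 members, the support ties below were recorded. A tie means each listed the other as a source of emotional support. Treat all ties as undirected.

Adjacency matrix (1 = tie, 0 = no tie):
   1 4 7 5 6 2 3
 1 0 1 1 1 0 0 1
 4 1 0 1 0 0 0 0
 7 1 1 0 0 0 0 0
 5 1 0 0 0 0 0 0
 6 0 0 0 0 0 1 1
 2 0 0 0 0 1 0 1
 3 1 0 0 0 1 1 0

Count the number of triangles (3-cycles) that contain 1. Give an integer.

1's neighbors: 3, 4, 5, and 7.
Neighbor pairs that are themselves tied: 1–4–7. Each forms one triangle with 1, for 1 in total.

1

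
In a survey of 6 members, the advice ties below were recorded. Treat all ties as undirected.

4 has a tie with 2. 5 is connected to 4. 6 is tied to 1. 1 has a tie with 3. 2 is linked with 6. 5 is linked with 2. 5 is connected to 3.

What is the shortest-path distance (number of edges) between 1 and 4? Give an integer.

3

One shortest route is 1 – 3 – 5 – 4, which uses 3 edges, and at distance 2 from 1 we only reach {2, 5}, which does not include 4. So d(1,4) = 3.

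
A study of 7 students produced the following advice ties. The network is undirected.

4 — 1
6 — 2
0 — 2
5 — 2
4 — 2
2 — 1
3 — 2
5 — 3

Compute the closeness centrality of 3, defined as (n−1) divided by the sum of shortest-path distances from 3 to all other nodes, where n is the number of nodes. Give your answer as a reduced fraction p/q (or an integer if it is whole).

3/5

Distances from 3: 0:2, 1:2, 2:1, 4:2, 5:1, 6:2. Sum = 10.
n = 7, so closeness = 6/10 = 3/5.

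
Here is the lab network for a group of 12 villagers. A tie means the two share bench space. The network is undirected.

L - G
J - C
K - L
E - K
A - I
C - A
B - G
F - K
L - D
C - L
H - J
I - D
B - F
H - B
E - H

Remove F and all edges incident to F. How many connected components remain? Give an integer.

1

F's neighbors (B and K) remain reachable from one another through other ties, so the rest of the network stays in one piece.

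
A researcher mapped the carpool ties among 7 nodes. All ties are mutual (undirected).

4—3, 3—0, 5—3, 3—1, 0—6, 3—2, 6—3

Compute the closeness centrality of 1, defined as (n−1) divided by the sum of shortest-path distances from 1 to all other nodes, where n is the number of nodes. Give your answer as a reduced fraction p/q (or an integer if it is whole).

Distances from 1: 0:2, 2:2, 3:1, 4:2, 5:2, 6:2. Sum = 11.
n = 7, so closeness = 6/11.

6/11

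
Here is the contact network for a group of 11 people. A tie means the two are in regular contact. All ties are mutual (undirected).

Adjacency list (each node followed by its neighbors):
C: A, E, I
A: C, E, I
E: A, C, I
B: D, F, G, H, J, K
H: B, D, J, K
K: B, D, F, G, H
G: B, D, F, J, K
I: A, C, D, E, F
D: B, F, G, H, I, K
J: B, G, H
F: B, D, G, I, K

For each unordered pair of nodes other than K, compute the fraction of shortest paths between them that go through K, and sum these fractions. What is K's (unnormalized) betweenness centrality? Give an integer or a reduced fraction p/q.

7/12

Pairs whose geodesics pass through K — G–H: 1/4; F–H: 1/3.
All other pairs contribute 0.
Summing the contributions gives betweenness(K) = 7/12.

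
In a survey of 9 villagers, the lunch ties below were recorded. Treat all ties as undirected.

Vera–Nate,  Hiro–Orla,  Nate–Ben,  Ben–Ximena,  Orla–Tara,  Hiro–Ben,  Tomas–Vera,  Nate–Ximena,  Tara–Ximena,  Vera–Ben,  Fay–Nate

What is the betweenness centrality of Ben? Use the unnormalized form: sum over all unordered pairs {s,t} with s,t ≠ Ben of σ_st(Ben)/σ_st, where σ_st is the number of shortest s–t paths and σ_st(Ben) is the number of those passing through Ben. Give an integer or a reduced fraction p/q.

10

Pairs whose geodesics pass through Ben — Hiro–Fay: 1; Hiro–Ximena: 1; Hiro–Tomas: 1; Hiro–Vera: 1; Hiro–Nate: 1; Fay–Orla: 1/2; Ximena–Tomas: 1/2; Ximena–Vera: 1/2; Tomas–Tara: 1/2; Tomas–Orla: 1; Vera–Tara: 1/2; Vera–Orla: 1; Nate–Orla: 1/2.
All other pairs contribute 0.
Summing the contributions gives betweenness(Ben) = 10.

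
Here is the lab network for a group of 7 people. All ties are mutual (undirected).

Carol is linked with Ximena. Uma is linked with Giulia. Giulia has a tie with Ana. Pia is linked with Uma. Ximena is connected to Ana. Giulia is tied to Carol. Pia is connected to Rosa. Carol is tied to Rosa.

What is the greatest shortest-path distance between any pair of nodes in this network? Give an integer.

Eccentricity of each node (its greatest distance to any other): Ana:3, Carol:2, Giulia:2, Pia:3, Rosa:3, Uma:3, Ximena:3.
The maximum eccentricity is 3, realized for instance by the pair Ximena–Uma via Ximena – Carol – Giulia – Uma. So the diameter is 3.

3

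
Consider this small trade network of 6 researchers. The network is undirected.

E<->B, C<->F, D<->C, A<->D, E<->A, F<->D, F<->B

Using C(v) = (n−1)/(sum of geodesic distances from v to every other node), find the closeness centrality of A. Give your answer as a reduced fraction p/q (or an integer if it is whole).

5/8

Distances from A: B:2, C:2, D:1, E:1, F:2. Sum = 8.
n = 6, so closeness = 5/8.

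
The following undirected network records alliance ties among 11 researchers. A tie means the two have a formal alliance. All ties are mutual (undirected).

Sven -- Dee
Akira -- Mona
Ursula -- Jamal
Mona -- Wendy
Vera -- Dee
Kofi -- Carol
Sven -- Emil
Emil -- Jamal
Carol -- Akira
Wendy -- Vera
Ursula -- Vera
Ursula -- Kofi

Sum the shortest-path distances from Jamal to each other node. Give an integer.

25

Distances from Jamal: Akira:4, Carol:3, Dee:3, Emil:1, Kofi:2, Mona:4, Sven:2, Ursula:1, Vera:2, Wendy:3.
Sum = 4 + 3 + 3 + 1 + 2 + 4 + 2 + 1 + 2 + 3 = 25.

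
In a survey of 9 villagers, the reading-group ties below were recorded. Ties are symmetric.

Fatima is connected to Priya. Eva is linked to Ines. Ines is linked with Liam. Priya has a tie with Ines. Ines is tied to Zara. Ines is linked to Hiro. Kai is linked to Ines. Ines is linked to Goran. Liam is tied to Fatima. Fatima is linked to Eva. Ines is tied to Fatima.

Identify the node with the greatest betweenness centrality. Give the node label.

Unnormalized betweenness of each node: Eva:0, Fatima:3/2, Goran:0, Hiro:0, Ines:47/2, Kai:0, Liam:0, Priya:0, Zara:0.
Ines has the largest value, 47/2, making it the main broker — the node through which the most shortest paths run.

Ines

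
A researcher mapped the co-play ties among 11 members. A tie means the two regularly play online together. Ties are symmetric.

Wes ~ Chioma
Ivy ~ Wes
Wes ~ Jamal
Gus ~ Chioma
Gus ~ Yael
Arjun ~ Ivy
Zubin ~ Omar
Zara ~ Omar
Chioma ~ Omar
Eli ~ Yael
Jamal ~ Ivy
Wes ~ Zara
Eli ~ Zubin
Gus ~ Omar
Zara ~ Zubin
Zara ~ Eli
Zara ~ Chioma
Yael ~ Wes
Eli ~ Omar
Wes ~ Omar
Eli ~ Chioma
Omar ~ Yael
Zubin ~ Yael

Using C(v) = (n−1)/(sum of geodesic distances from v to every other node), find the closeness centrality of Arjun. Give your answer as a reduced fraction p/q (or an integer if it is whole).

10/29

Distances from Arjun: Chioma:3, Eli:4, Gus:4, Ivy:1, Jamal:2, Omar:3, Wes:2, Yael:3, Zara:3, Zubin:4. Sum = 29.
n = 11, so closeness = 10/29.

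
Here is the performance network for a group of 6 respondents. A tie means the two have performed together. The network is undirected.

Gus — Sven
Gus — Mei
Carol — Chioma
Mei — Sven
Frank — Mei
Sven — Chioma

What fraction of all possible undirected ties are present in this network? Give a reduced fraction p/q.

There are 6 edges and 6 nodes, so the maximum possible is C(6,2) = 15.
Density = 6/15 = 2/5.

2/5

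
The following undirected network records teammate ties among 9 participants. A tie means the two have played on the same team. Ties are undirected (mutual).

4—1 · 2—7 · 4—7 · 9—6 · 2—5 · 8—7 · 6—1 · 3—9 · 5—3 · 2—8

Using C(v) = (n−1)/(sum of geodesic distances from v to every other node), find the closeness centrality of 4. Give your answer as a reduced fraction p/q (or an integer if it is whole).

4/9

Distances from 4: 1:1, 2:2, 3:4, 5:3, 6:2, 7:1, 8:2, 9:3. Sum = 18.
n = 9, so closeness = 8/18 = 4/9.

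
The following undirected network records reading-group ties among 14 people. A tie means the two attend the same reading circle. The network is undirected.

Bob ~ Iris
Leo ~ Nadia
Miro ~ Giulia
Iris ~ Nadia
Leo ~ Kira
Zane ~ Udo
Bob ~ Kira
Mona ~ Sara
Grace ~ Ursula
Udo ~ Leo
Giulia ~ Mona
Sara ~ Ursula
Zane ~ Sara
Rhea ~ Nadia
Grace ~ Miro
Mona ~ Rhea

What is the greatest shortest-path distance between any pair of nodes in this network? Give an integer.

7

Eccentricity of each node (its greatest distance to any other): Bob:7, Giulia:5, Grace:7, Iris:6, Kira:6, Leo:5, Miro:6, Mona:4, Nadia:5, Rhea:4, Sara:5, Udo:5, Ursula:6, Zane:4.
The maximum eccentricity is 7, realized for instance by the pair Bob–Grace via Bob – Iris – Nadia – Rhea – Mona – Giulia – Miro – Grace. So the diameter is 7.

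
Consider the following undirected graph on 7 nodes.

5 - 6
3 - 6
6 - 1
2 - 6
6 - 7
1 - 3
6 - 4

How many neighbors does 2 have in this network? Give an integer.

1

2 is directly tied to 6. That is 1 neighbor, so the degree of 2 is 1.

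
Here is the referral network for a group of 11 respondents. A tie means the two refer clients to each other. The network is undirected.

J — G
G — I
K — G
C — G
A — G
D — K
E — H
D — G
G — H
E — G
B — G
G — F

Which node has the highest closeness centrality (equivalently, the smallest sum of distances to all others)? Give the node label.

Farness (sum of distances to all others) for each node — A:19, B:19, C:19, D:18, E:18, F:19, G:10, H:18, I:19, J:19, K:18.
The smallest farness is 10, for G, so G has the highest closeness.

G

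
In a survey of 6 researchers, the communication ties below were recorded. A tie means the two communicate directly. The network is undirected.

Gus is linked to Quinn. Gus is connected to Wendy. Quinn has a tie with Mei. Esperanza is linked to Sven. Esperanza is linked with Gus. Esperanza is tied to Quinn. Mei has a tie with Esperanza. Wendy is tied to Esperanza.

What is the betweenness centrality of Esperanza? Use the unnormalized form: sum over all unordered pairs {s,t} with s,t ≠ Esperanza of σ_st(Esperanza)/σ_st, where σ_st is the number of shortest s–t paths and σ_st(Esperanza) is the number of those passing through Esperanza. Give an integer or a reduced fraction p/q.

Pairs whose geodesics pass through Esperanza — Mei–Wendy: 1; Mei–Gus: 1/2; Mei–Sven: 1; Quinn–Wendy: 1/2; Quinn–Sven: 1; Wendy–Sven: 1; Gus–Sven: 1.
All other pairs contribute 0.
Summing the contributions gives betweenness(Esperanza) = 6.

6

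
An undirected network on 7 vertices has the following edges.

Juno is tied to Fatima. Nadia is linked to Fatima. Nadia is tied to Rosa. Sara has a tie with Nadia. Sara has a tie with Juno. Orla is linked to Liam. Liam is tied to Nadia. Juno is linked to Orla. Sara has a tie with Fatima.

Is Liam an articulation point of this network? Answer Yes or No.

Even without Liam, every remaining node can still reach every other (the residual graph is connected), so Liam is not a cut vertex.

No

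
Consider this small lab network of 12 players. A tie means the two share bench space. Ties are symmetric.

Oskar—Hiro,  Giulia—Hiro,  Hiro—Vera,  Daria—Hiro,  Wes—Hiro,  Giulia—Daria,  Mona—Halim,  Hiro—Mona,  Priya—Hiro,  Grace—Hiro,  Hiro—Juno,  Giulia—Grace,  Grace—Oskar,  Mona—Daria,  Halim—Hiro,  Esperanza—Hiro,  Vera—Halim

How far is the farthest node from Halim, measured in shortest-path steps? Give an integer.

2

Distances from Halim: Daria:2, Esperanza:2, Giulia:2, Grace:2, Hiro:1, Juno:2, Mona:1, Oskar:2, Priya:2, Vera:1, Wes:2.
The largest is 2 (to Giulia, Juno, Esperanza, Priya, Daria, Oskar, Grace, and Wes), so the eccentricity of Halim is 2.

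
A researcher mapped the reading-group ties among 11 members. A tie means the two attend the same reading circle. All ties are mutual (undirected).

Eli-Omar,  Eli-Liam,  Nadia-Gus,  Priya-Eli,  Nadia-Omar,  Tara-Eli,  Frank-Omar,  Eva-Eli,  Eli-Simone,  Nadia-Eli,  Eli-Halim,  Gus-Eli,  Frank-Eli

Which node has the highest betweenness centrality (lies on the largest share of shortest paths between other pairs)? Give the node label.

Unnormalized betweenness of each node: Eli:41, Eva:0, Frank:0, Gus:0, Halim:0, Liam:0, Nadia:1/2, Omar:1/2, Priya:0, Simone:0, Tara:0.
Eli has the largest value, 41, making it the main broker — the node through which the most shortest paths run.

Eli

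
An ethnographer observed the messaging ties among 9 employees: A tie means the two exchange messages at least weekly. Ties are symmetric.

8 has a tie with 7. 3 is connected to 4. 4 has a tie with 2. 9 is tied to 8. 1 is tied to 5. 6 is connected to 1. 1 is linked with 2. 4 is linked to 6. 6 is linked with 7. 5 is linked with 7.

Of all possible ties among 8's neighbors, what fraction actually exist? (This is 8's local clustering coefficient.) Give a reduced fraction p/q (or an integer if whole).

8's neighbors: 7 and 9 (k = 2).
Possible neighbor pairs: C(2,2) = 1. Edges among them: none → e = 0.
Clustering(8) = 0/1.

0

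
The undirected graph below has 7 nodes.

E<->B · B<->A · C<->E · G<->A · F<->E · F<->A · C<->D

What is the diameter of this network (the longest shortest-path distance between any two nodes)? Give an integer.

5

Eccentricity of each node (its greatest distance to any other): A:4, B:3, C:4, D:5, E:3, F:3, G:5.
The maximum eccentricity is 5, realized for instance by the pair G–D via G – A – F – E – C – D. So the diameter is 5.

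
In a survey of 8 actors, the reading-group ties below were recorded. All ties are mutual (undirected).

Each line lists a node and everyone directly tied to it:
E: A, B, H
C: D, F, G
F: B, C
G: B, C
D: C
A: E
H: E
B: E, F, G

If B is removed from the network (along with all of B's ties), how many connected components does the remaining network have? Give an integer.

2

Without B, the remaining ties split the others into: {C, D, F, G}; {A, E, H}.
That's 2 separate components.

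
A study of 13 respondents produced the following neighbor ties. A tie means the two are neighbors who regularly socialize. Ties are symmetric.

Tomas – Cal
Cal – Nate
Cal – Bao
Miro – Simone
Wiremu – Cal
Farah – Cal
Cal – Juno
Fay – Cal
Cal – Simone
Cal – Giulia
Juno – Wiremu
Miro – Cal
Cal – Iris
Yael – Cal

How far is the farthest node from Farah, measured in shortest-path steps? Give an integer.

2

Distances from Farah: Bao:2, Cal:1, Fay:2, Giulia:2, Iris:2, Juno:2, Miro:2, Nate:2, Simone:2, Tomas:2, Wiremu:2, Yael:2.
The largest is 2 (to Simone, Yael, Giulia, Iris, Wiremu, Juno, Tomas, Miro, Fay, Nate, and Bao), so the eccentricity of Farah is 2.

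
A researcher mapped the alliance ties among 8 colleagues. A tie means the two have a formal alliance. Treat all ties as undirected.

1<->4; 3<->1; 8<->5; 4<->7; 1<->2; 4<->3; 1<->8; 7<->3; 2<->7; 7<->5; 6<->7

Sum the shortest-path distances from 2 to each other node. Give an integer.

Distances from 2: 1:1, 3:2, 4:2, 5:2, 6:2, 7:1, 8:2.
Sum = 1 + 2 + 2 + 2 + 2 + 1 + 2 = 12.

12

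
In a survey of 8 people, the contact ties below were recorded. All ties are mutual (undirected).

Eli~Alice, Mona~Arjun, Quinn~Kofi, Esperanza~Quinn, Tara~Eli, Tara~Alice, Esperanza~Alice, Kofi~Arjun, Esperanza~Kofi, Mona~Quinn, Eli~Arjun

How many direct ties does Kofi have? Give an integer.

Kofi is directly tied to Arjun, Esperanza, and Quinn. That is 3 neighbors, so the degree of Kofi is 3.

3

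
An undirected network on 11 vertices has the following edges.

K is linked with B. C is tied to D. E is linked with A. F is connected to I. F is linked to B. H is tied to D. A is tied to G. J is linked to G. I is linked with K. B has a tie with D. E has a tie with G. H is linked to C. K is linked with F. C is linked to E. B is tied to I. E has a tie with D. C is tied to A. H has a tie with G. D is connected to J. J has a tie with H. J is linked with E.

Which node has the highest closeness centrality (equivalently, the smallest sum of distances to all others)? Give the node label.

D

Farness (sum of distances to all others) for each node — A:24, B:18, C:19, D:15, E:18, F:25, G:23, H:19, I:25, J:19, K:25.
The smallest farness is 15, for D, so D has the highest closeness.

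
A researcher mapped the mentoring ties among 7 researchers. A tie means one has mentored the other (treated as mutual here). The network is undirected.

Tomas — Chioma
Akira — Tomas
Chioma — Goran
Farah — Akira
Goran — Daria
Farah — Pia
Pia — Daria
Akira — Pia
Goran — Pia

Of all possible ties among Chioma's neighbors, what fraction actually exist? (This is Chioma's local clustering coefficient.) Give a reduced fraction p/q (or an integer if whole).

Chioma's neighbors: Goran and Tomas (k = 2).
Possible neighbor pairs: C(2,2) = 1. Edges among them: none → e = 0.
Clustering(Chioma) = 0/1.

0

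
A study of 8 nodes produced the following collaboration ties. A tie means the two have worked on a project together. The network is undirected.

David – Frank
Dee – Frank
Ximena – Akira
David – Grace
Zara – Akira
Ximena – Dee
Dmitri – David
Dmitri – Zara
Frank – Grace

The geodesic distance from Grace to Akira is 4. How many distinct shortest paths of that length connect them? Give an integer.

2

The shortest distance is 4. The length-4 paths are: Grace–Frank–Dee–Ximena–Akira; Grace–David–Dmitri–Zara–Akira.
That gives 2 distinct shortest paths.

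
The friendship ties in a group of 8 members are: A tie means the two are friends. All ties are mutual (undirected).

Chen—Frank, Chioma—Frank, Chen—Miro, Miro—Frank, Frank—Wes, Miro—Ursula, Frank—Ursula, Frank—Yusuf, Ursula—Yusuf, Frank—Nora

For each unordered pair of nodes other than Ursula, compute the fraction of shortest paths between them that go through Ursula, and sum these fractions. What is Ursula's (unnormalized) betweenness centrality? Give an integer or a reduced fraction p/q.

Pairs whose geodesics pass through Ursula — Miro–Yusuf: 1/2.
All other pairs contribute 0.
Summing the contributions gives betweenness(Ursula) = 1/2.

1/2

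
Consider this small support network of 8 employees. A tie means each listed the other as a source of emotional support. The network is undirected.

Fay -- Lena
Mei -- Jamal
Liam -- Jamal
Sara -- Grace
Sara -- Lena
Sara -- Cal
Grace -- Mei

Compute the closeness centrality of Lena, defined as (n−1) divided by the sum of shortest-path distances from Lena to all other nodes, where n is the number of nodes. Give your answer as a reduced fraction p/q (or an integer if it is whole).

Distances from Lena: Cal:2, Fay:1, Grace:2, Jamal:4, Liam:5, Mei:3, Sara:1. Sum = 18.
n = 8, so closeness = 7/18.

7/18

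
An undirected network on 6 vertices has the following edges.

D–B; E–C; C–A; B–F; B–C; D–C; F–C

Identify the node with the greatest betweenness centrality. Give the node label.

Unnormalized betweenness of each node: A:0, B:1/2, C:15/2, D:0, E:0, F:0.
C has the largest value, 15/2, making it the main broker — the node through which the most shortest paths run.

C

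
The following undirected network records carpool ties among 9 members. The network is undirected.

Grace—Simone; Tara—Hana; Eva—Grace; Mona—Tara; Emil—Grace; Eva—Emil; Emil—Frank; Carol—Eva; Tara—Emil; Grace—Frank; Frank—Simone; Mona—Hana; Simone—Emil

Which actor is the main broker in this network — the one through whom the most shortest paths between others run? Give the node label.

Emil

Unnormalized betweenness of each node: Carol:0, Emil:17, Eva:7, Frank:0, Grace:2, Hana:0, Mona:0, Simone:0, Tara:12.
Emil has the largest value, 17, making it the main broker — the node through which the most shortest paths run.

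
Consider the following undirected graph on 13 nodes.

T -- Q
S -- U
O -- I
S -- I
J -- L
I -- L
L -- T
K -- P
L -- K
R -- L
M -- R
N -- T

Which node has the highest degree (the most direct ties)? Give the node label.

Degrees — I:3, J:1, K:2, L:5, M:1, N:1, O:1, P:1, Q:1, R:2, S:2, T:3, U:1.
The maximum is 5, attained only by L.

L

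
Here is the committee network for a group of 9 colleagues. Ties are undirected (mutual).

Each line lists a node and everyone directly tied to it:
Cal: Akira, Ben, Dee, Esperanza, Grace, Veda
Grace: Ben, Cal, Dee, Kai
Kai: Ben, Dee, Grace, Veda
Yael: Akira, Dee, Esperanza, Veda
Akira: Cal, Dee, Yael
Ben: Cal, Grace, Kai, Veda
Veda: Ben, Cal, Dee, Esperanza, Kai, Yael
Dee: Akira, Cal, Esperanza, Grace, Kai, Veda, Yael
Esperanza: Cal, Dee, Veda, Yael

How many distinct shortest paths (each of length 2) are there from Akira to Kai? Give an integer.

1

The shortest distance is 2, and the only length-2 path is Akira–Dee–Kai. So there is exactly 1 shortest path.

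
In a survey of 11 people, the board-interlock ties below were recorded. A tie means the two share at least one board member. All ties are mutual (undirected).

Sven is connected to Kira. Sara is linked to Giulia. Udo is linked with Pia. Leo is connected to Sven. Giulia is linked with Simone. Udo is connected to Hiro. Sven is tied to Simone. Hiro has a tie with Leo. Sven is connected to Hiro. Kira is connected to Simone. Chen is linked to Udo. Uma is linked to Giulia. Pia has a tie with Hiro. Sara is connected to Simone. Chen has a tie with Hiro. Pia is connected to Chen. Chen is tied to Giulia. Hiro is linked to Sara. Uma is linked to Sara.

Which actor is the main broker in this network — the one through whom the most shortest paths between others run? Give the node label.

Unnormalized betweenness of each node: Chen:9/2, Giulia:6, Hiro:101/6, Kira:0, Leo:0, Pia:0, Sara:20/3, Simone:6, Sven:7, Udo:0, Uma:0.
Hiro has the largest value, 101/6, making it the main broker — the node through which the most shortest paths run.

Hiro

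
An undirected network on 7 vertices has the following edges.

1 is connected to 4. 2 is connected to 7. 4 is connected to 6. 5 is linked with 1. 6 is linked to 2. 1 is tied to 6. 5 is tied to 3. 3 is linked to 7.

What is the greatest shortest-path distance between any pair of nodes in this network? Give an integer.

3

Eccentricity of each node (its greatest distance to any other): 1:3, 2:3, 3:3, 4:3, 5:3, 6:3, 7:3.
The maximum eccentricity is 3, realized for instance by the pair 3–4 via 3 – 5 – 1 – 4. So the diameter is 3.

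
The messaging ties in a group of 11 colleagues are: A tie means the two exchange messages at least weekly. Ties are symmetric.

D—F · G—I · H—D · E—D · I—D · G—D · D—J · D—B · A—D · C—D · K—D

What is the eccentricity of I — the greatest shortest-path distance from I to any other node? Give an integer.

2

Distances from I: A:2, B:2, C:2, D:1, E:2, F:2, G:1, H:2, J:2, K:2.
The largest is 2 (to C, J, A, E, K, F, H, and B), so the eccentricity of I is 2.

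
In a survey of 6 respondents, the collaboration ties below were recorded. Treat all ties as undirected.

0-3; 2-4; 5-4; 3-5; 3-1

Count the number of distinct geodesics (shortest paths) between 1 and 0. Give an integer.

1

The shortest distance is 2, and the only length-2 path is 1–3–0. So there is exactly 1 shortest path.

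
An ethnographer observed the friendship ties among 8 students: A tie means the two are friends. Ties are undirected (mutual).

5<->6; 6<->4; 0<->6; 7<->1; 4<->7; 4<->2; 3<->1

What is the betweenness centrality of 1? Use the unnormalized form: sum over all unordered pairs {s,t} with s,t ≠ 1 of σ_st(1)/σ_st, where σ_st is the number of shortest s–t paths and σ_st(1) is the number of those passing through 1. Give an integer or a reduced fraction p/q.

6

Pairs whose geodesics pass through 1 — 6–3: 1; 0–3: 1; 3–2: 1; 3–4: 1; 3–5: 1; 3–7: 1.
All other pairs contribute 0.
Summing the contributions gives betweenness(1) = 6.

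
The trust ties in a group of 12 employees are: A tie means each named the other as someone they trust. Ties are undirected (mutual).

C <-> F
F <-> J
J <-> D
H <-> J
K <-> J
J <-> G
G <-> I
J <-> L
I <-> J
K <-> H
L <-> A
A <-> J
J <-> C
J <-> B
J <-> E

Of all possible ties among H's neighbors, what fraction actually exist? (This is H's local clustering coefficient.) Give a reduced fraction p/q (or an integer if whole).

1

H's neighbors: J and K (k = 2).
Possible neighbor pairs: C(2,2) = 1. Edges among them: J–K → e = 1.
Clustering(H) = 1/1.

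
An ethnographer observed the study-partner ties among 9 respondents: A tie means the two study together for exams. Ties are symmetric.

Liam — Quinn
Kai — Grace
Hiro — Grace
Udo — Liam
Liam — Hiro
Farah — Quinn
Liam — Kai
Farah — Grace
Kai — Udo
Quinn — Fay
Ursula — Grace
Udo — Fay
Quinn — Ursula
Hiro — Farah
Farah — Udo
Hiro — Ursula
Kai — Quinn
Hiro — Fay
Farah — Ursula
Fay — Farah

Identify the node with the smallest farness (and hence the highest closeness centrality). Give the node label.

Farah

Farness (sum of distances to all others) for each node — Farah:10, Fay:12, Grace:12, Hiro:11, Kai:12, Liam:12, Quinn:11, Udo:12, Ursula:12.
The smallest farness is 10, for Farah, so Farah has the highest closeness.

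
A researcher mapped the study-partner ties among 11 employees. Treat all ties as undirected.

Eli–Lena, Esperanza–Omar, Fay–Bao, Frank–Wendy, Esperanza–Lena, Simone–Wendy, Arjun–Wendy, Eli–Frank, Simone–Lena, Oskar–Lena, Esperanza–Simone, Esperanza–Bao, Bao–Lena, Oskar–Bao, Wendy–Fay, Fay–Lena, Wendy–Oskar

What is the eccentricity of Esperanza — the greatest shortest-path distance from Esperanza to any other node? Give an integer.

Distances from Esperanza: Arjun:3, Bao:1, Eli:2, Fay:2, Frank:3, Lena:1, Omar:1, Oskar:2, Simone:1, Wendy:2.
The largest is 3 (to Frank and Arjun), so the eccentricity of Esperanza is 3.

3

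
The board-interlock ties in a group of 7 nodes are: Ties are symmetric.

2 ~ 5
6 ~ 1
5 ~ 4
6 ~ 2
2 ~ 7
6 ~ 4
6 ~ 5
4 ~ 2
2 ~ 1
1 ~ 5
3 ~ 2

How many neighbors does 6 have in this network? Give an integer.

6 is directly tied to 1, 2, 4, and 5. That is 4 neighbors, so the degree of 6 is 4.

4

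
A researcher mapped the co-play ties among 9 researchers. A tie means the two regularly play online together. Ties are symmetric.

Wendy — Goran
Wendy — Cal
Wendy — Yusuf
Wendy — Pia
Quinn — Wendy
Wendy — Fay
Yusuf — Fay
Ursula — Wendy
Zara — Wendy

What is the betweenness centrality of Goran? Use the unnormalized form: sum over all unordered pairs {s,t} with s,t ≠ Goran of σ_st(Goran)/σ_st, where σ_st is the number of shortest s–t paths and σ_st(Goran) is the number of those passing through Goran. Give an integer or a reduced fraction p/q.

0

No shortest path between any pair of other nodes passes through Goran.
Summing the contributions gives betweenness(Goran) = 0.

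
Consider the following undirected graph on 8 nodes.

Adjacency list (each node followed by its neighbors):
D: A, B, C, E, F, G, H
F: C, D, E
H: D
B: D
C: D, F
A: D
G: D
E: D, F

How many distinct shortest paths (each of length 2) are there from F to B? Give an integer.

The shortest distance is 2, and the only length-2 path is F–D–B. So there is exactly 1 shortest path.

1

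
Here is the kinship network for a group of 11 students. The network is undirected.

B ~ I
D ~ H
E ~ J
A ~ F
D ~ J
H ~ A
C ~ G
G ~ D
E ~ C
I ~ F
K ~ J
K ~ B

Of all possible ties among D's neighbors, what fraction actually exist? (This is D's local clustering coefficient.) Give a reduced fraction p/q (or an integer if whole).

0

D's neighbors: G, H, and J (k = 3).
Possible neighbor pairs: C(3,2) = 3. Edges among them: none → e = 0.
Clustering(D) = 0/3 = 0.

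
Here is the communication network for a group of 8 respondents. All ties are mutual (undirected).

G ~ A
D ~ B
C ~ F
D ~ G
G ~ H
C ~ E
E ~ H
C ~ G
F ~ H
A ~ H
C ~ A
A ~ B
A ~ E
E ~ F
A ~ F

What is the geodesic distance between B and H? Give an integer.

One shortest route is B – A – H, which uses 2 edges, and B and H are not directly tied, so nothing shorter exists. So d(B,H) = 2.

2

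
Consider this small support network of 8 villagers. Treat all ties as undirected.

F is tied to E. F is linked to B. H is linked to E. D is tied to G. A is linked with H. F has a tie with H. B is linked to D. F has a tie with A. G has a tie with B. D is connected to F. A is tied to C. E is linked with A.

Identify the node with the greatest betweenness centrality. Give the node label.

Unnormalized betweenness of each node: A:6, B:5/2, C:0, D:5/2, E:0, F:12, G:0, H:0.
F has the largest value, 12, making it the main broker — the node through which the most shortest paths run.

F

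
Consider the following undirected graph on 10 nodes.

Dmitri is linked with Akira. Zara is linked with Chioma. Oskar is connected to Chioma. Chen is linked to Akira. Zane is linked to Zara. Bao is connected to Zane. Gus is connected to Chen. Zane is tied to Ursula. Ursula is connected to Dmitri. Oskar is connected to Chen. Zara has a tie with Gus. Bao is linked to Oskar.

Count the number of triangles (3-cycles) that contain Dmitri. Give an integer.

0

Dmitri's neighbors are Akira and Ursula, but none of them are tied to each other, so no triangle contains Dmitri.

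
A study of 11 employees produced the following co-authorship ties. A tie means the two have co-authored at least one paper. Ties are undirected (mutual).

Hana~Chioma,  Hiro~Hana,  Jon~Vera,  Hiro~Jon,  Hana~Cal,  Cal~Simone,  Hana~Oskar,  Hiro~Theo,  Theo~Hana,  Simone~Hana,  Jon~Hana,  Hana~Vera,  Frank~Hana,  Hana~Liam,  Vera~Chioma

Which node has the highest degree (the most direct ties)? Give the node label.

Degrees — Cal:2, Chioma:2, Frank:1, Hana:10, Hiro:3, Jon:3, Liam:1, Oskar:1, Simone:2, Theo:2, Vera:3.
The maximum is 10, attained only by Hana.

Hana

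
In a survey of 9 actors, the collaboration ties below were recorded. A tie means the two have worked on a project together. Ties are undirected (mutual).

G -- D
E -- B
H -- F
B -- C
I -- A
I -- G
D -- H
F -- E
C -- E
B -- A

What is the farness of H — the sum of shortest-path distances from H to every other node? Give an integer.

Distances from H: A:4, B:3, C:3, D:1, E:2, F:1, G:2, I:3.
Sum = 4 + 3 + 3 + 1 + 2 + 1 + 2 + 3 = 19.

19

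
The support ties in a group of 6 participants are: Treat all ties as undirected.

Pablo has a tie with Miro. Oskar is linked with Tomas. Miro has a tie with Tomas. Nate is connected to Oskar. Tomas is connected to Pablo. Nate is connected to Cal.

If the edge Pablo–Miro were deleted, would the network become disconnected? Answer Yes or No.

No

Even without that edge, Pablo still reaches Miro via Pablo – Tomas – Miro, so the network stays connected. Not a bridge.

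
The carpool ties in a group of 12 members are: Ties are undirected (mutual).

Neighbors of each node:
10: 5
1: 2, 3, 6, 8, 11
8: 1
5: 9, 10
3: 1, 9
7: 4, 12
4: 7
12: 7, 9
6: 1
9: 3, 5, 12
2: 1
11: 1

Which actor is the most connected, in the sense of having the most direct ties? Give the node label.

Degrees — 1:5, 2:1, 3:2, 4:1, 5:2, 6:1, 7:2, 8:1, 9:3, 10:1, 11:1, 12:2.
The maximum is 5, attained only by 1.

1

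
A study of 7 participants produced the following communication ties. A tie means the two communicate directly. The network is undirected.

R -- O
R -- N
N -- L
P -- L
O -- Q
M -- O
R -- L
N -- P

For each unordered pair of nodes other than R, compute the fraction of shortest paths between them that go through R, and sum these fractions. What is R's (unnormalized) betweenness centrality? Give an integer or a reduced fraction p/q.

9

Pairs whose geodesics pass through R — M–N: 1; M–P: 2/2; M–L: 1; Q–N: 1; Q–P: 2/2; Q–L: 1; O–N: 1; O–P: 2/2; O–L: 1.
All other pairs contribute 0.
Summing the contributions gives betweenness(R) = 9.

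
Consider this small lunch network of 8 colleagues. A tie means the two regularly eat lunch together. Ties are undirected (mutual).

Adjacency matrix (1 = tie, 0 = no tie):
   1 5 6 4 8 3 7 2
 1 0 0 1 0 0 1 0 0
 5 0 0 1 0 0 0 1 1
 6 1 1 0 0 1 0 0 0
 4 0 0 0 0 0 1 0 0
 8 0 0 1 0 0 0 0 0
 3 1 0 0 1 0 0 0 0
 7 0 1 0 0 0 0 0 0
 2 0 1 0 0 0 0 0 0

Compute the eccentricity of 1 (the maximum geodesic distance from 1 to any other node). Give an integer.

3

Distances from 1: 2:3, 3:1, 4:2, 5:2, 6:1, 7:3, 8:2.
The largest is 3 (to 7 and 2), so the eccentricity of 1 is 3.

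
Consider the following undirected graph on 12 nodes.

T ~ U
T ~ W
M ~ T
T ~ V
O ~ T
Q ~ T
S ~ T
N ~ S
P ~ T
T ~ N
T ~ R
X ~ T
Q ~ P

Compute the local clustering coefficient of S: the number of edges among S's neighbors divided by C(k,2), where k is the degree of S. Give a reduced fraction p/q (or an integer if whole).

1

S's neighbors: N and T (k = 2).
Possible neighbor pairs: C(2,2) = 1. Edges among them: N–T → e = 1.
Clustering(S) = 1/1.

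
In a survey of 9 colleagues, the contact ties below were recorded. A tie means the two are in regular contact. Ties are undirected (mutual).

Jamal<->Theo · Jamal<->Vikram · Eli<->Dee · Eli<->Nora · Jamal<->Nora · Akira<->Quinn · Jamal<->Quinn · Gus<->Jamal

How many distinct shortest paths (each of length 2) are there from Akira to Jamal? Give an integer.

1

The shortest distance is 2, and the only length-2 path is Akira–Quinn–Jamal. So there is exactly 1 shortest path.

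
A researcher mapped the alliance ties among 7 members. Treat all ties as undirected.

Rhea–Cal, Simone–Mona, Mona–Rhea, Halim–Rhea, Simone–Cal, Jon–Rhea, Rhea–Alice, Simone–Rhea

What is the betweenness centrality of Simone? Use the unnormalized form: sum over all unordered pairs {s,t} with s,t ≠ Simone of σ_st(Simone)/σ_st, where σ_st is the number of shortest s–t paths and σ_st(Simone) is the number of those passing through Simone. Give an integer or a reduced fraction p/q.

1/2

Pairs whose geodesics pass through Simone — Mona–Cal: 1/2.
All other pairs contribute 0.
Summing the contributions gives betweenness(Simone) = 1/2.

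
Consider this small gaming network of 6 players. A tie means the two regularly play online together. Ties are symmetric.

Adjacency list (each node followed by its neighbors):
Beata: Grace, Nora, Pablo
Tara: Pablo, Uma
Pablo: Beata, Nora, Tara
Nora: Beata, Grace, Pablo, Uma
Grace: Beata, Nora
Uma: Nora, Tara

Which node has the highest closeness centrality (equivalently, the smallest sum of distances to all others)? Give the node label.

Nora

Farness (sum of distances to all others) for each node — Beata:7, Grace:9, Nora:6, Pablo:7, Tara:9, Uma:8.
The smallest farness is 6, for Nora, so Nora has the highest closeness.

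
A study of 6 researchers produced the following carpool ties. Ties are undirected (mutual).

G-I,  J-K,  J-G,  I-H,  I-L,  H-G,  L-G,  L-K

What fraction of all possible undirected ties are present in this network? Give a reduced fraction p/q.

There are 8 edges and 6 nodes, so the maximum possible is C(6,2) = 15.
Density = 8/15.

8/15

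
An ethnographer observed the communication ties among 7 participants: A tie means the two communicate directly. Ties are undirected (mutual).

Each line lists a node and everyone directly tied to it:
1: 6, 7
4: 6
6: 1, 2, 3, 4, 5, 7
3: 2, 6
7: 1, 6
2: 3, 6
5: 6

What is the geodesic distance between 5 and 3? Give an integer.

One shortest route is 5 – 6 – 3, which uses 2 edges, and 5 and 3 are not directly tied, so nothing shorter exists. So d(5,3) = 2.

2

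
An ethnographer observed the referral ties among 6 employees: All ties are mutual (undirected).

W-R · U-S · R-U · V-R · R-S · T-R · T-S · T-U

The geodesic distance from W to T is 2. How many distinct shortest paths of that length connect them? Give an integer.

1

The shortest distance is 2, and the only length-2 path is W–R–T. So there is exactly 1 shortest path.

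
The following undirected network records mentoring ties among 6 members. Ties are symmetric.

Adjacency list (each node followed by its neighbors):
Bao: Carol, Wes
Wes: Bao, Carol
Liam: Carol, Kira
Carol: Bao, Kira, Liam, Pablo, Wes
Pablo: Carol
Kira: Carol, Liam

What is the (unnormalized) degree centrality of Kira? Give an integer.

2

Kira is directly tied to Carol and Liam. That is 2 neighbors, so the degree of Kira is 2.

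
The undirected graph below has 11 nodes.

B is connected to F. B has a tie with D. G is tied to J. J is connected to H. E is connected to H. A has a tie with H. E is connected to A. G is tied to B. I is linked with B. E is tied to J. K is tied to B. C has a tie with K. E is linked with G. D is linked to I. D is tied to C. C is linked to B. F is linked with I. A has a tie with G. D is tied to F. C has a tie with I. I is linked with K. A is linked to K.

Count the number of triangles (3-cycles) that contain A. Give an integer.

A's neighbors: E, G, H, and K.
Neighbor pairs that are themselves tied: A–E–G; A–E–H. Each forms one triangle with A, for 2 in total.

2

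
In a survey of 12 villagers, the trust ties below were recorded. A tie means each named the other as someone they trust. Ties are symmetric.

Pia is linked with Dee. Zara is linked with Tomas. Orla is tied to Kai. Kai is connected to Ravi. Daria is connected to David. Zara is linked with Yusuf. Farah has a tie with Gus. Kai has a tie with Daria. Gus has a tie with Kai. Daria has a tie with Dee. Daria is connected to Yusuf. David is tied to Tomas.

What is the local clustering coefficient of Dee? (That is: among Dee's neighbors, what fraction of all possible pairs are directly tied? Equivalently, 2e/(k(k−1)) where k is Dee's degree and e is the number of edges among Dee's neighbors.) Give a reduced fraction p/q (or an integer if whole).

0

Dee's neighbors: Daria and Pia (k = 2).
Possible neighbor pairs: C(2,2) = 1. Edges among them: none → e = 0.
Clustering(Dee) = 0/1.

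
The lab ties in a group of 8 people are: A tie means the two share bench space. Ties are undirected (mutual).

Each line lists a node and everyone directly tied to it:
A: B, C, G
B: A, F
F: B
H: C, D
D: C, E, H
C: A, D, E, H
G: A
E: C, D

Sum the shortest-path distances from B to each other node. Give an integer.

15

Distances from B: A:1, C:2, D:3, E:3, F:1, G:2, H:3.
Sum = 1 + 2 + 3 + 3 + 1 + 2 + 3 = 15.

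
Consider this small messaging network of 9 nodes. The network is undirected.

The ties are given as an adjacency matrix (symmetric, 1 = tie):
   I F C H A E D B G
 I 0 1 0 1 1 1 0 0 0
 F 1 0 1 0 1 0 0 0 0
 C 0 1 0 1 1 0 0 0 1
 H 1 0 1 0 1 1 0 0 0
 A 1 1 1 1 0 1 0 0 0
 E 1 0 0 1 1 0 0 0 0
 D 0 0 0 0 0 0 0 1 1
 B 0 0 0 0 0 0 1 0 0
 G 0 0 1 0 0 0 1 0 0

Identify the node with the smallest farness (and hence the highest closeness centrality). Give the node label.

C

Farness (sum of distances to all others) for each node — A:14, B:28, C:13, D:21, E:19, F:16, G:16, H:15, I:18.
The smallest farness is 13, for C, so C has the highest closeness.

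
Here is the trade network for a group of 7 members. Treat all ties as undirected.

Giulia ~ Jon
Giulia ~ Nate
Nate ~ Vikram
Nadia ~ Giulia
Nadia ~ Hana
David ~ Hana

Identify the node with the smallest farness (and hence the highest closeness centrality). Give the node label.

Giulia

Farness (sum of distances to all others) for each node — David:19, Giulia:10, Hana:14, Jon:15, Nadia:11, Nate:13, Vikram:18.
The smallest farness is 10, for Giulia, so Giulia has the highest closeness.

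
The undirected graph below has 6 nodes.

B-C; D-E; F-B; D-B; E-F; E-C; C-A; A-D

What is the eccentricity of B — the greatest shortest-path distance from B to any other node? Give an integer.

Distances from B: A:2, C:1, D:1, E:2, F:1.
The largest is 2 (to A and E), so the eccentricity of B is 2.

2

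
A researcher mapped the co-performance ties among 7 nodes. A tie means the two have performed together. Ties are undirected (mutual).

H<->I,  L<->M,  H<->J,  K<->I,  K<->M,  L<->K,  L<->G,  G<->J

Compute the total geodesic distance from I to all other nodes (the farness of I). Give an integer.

11

Distances from I: G:3, H:1, J:2, K:1, L:2, M:2.
Sum = 3 + 1 + 2 + 1 + 2 + 2 = 11.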